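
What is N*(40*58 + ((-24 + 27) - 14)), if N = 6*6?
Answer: 83124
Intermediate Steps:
N = 36
N*(40*58 + ((-24 + 27) - 14)) = 36*(40*58 + ((-24 + 27) - 14)) = 36*(2320 + (3 - 14)) = 36*(2320 - 11) = 36*2309 = 83124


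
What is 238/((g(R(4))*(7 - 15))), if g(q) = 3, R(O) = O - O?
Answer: -119/12 ≈ -9.9167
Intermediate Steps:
R(O) = 0
238/((g(R(4))*(7 - 15))) = 238/((3*(7 - 15))) = 238/((3*(-8))) = 238/(-24) = 238*(-1/24) = -119/12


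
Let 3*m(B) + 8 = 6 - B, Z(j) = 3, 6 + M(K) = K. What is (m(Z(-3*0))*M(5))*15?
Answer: 25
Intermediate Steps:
M(K) = -6 + K
m(B) = -2/3 - B/3 (m(B) = -8/3 + (6 - B)/3 = -8/3 + (2 - B/3) = -2/3 - B/3)
(m(Z(-3*0))*M(5))*15 = ((-2/3 - 1/3*3)*(-6 + 5))*15 = ((-2/3 - 1)*(-1))*15 = -5/3*(-1)*15 = (5/3)*15 = 25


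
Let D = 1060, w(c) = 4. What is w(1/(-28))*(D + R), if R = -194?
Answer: 3464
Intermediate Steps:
w(1/(-28))*(D + R) = 4*(1060 - 194) = 4*866 = 3464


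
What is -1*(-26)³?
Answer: 17576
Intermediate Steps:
-1*(-26)³ = -1*(-17576) = 17576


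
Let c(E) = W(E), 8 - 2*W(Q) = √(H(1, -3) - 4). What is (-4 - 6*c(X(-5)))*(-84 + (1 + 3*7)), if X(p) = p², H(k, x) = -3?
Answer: 1736 - 186*I*√7 ≈ 1736.0 - 492.11*I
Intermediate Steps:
W(Q) = 4 - I*√7/2 (W(Q) = 4 - √(-3 - 4)/2 = 4 - I*√7/2)
c(E) = 4 - I*√7/2
(-4 - 6*c(X(-5)))*(-84 + (1 + 3*7)) = (-4 - 6*(4 - I*√7/2))*(-84 + (1 + 3*7)) = (-4 + (-24 + 3*I*√7))*(-84 + (1 + 21)) = (-28 + 3*I*√7)*(-84 + 22) = (-28 + 3*I*√7)*(-62) = 1736 - 186*I*√7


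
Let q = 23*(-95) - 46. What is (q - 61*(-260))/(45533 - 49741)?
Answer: -13629/4208 ≈ -3.2388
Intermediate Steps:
q = -2231 (q = -2185 - 46 = -2231)
(q - 61*(-260))/(45533 - 49741) = (-2231 - 61*(-260))/(45533 - 49741) = (-2231 + 15860)/(-4208) = 13629*(-1/4208) = -13629/4208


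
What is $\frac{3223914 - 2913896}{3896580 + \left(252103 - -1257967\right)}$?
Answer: $\frac{155009}{2703325} \approx 0.05734$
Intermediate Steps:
$\frac{3223914 - 2913896}{3896580 + \left(252103 - -1257967\right)} = \frac{310018}{3896580 + \left(252103 + 1257967\right)} = \frac{310018}{3896580 + 1510070} = \frac{310018}{5406650} = 310018 \cdot \frac{1}{5406650} = \frac{155009}{2703325}$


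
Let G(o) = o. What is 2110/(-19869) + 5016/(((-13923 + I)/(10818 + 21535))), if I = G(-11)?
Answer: -1612211666926/138427323 ≈ -11647.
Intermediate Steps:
I = -11
2110/(-19869) + 5016/(((-13923 + I)/(10818 + 21535))) = 2110/(-19869) + 5016/(((-13923 - 11)/(10818 + 21535))) = 2110*(-1/19869) + 5016/((-13934/32353)) = -2110/19869 + 5016/((-13934*1/32353)) = -2110/19869 + 5016/(-13934/32353) = -2110/19869 + 5016*(-32353/13934) = -2110/19869 - 81141324/6967 = -1612211666926/138427323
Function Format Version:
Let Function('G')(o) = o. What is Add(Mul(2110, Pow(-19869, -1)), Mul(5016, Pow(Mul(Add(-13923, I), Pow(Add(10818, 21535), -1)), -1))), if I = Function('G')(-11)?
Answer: Rational(-1612211666926, 138427323) ≈ -11647.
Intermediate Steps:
I = -11
Add(Mul(2110, Pow(-19869, -1)), Mul(5016, Pow(Mul(Add(-13923, I), Pow(Add(10818, 21535), -1)), -1))) = Add(Mul(2110, Pow(-19869, -1)), Mul(5016, Pow(Mul(Add(-13923, -11), Pow(Add(10818, 21535), -1)), -1))) = Add(Mul(2110, Rational(-1, 19869)), Mul(5016, Pow(Mul(-13934, Pow(32353, -1)), -1))) = Add(Rational(-2110, 19869), Mul(5016, Pow(Mul(-13934, Rational(1, 32353)), -1))) = Add(Rational(-2110, 19869), Mul(5016, Pow(Rational(-13934, 32353), -1))) = Add(Rational(-2110, 19869), Mul(5016, Rational(-32353, 13934))) = Add(Rational(-2110, 19869), Rational(-81141324, 6967)) = Rational(-1612211666926, 138427323)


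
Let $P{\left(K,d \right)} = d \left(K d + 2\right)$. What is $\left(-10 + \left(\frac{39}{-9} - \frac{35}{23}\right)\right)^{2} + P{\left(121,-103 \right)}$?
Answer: $\frac{6111859399}{4761} \approx 1.2837 \cdot 10^{6}$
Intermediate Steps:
$P{\left(K,d \right)} = d \left(2 + K d\right)$
$\left(-10 + \left(\frac{39}{-9} - \frac{35}{23}\right)\right)^{2} + P{\left(121,-103 \right)} = \left(-10 + \left(\frac{39}{-9} - \frac{35}{23}\right)\right)^{2} - 103 \left(2 + 121 \left(-103\right)\right) = \left(-10 + \left(39 \left(- \frac{1}{9}\right) - \frac{35}{23}\right)\right)^{2} - 103 \left(2 - 12463\right) = \left(-10 - \frac{404}{69}\right)^{2} - -1283483 = \left(-10 - \frac{404}{69}\right)^{2} + 1283483 = \left(- \frac{1094}{69}\right)^{2} + 1283483 = \frac{1196836}{4761} + 1283483 = \frac{6111859399}{4761}$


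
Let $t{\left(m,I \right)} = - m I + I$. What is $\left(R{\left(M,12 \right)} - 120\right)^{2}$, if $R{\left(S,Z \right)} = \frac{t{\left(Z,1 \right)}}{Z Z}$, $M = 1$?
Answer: $\frac{298978681}{20736} \approx 14418.0$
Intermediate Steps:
$t{\left(m,I \right)} = I - I m$ ($t{\left(m,I \right)} = - I m + I = I - I m$)
$R{\left(S,Z \right)} = \frac{1 - Z}{Z^{2}}$ ($R{\left(S,Z \right)} = \frac{1 \left(1 - Z\right)}{Z Z} = \frac{1 - Z}{Z^{2}}$)
$\left(R{\left(M,12 \right)} - 120\right)^{2} = \left(\frac{1 - 12}{144} - 120\right)^{2} = \left(\frac{1}{144} \left(-11\right) - 120\right)^{2} = \left(- \frac{11}{144} - 120\right)^{2} = \left(- \frac{17291}{144}\right)^{2} = \frac{298978681}{20736}$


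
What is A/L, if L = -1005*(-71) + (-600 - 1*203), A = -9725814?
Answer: -4862907/35276 ≈ -137.85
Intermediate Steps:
L = 70552 (L = 71355 + (-600 - 203) = 71355 - 803 = 70552)
A/L = -9725814/70552 = -9725814*1/70552 = -4862907/35276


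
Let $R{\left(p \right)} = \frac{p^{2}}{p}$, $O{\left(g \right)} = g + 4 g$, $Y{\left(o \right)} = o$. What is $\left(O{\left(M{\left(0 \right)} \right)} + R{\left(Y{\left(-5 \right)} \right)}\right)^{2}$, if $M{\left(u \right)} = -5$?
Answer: $900$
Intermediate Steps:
$O{\left(g \right)} = 5 g$
$R{\left(p \right)} = p$
$\left(O{\left(M{\left(0 \right)} \right)} + R{\left(Y{\left(-5 \right)} \right)}\right)^{2} = \left(5 \left(-5\right) - 5\right)^{2} = \left(-25 - 5\right)^{2} = \left(-30\right)^{2} = 900$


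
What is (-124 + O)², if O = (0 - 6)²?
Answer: 7744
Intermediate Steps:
O = 36 (O = (-6)² = 36)
(-124 + O)² = (-124 + 36)² = (-88)² = 7744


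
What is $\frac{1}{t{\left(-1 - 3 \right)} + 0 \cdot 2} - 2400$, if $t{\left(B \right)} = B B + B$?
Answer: $- \frac{28799}{12} \approx -2399.9$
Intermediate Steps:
$t{\left(B \right)} = B + B^{2}$ ($t{\left(B \right)} = B^{2} + B = B + B^{2}$)
$\frac{1}{t{\left(-1 - 3 \right)} + 0 \cdot 2} - 2400 = \frac{1}{\left(-1 - 3\right) \left(1 - 4\right) + 0 \cdot 2} - 2400 = \frac{1}{- 4 \left(1 - 4\right) + 0} - 2400 = \frac{1}{\left(-4\right) \left(-3\right) + 0} - 2400 = \frac{1}{12 + 0} - 2400 = \frac{1}{12} - 2400 = - \frac{28799}{12}$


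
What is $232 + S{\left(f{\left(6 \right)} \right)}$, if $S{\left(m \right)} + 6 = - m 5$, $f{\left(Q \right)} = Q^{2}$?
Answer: $46$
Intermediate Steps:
$S{\left(m \right)} = -6 - 5 m$ ($S{\left(m \right)} = -6 + - m 5 = -6 - 5 m$)
$232 + S{\left(f{\left(6 \right)} \right)} = 232 - \left(6 + 5 \cdot 6^{2}\right) = 232 - 186 = 46$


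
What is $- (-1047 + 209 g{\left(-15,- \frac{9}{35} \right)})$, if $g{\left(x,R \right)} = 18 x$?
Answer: $57477$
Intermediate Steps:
$- (-1047 + 209 g{\left(-15,- \frac{9}{35} \right)}) = - (-1047 + 209 \cdot 18 \left(-15\right)) = - (-1047 + 209 \left(-270\right)) = - (-1047 - 56430) = \left(-1\right) \left(-57477\right) = 57477$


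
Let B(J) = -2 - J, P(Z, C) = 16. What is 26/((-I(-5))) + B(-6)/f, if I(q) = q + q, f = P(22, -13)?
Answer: 57/20 ≈ 2.8500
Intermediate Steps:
f = 16
I(q) = 2*q
26/((-I(-5))) + B(-6)/f = 26/((-2*(-5))) + (-2 - 1*(-6))/16 = 26/((-1*(-10))) + (-2 + 6)*(1/16) = 26/10 + 4*(1/16) = 26*(⅒) + ¼ = 13/5 + ¼ = 57/20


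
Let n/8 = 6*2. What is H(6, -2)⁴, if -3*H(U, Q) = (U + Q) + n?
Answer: 100000000/81 ≈ 1.2346e+6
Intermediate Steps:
n = 96 (n = 8*(6*2) = 8*12 = 96)
H(U, Q) = -32 - Q/3 - U/3 (H(U, Q) = -((U + Q) + 96)/3 = -((Q + U) + 96)/3 = -(96 + Q + U)/3 = -32 - Q/3 - U/3)
H(6, -2)⁴ = (-32 - ⅓*(-2) - ⅓*6)⁴ = (-32 + ⅔ - 2)⁴ = (-100/3)⁴ = 100000000/81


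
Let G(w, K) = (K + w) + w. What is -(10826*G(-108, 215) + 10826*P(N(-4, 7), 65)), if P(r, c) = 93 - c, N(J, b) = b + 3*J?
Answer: -292302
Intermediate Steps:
G(w, K) = K + 2*w
-(10826*G(-108, 215) + 10826*P(N(-4, 7), 65)) = -(3334408 - 2338416 - 703690) = -10826/(1/((215 - 216) + (93 - 65))) = -10826/(1/(-1 + 28)) = -10826/(1/27) = -10826/1/27 = -10826*27 = -292302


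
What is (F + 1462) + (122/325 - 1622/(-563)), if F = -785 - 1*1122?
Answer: -80828039/182975 ≈ -441.74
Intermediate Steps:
F = -1907 (F = -785 - 1122 = -1907)
(F + 1462) + (122/325 - 1622/(-563)) = (-1907 + 1462) + (122/325 - 1622/(-563)) = -445 + (122*(1/325) - 1622*(-1/563)) = -445 + (122/325 + 1622/563) = -445 + 595836/182975 = -80828039/182975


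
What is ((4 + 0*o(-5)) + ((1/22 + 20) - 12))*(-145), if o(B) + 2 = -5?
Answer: -38425/22 ≈ -1746.6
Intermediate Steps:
o(B) = -7 (o(B) = -2 - 5 = -7)
((4 + 0*o(-5)) + ((1/22 + 20) - 12))*(-145) = ((4 + 0*(-7)) + ((1/22 + 20) - 12))*(-145) = ((4 + 0) + ((1/22 + 20) - 12))*(-145) = (4 + (441/22 - 12))*(-145) = (4 + 177/22)*(-145) = (265/22)*(-145) = -38425/22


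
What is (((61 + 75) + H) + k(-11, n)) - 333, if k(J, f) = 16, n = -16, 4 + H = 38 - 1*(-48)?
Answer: -99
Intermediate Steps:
H = 82 (H = -4 + (38 - 1*(-48)) = -4 + (38 + 48) = -4 + 86 = 82)
(((61 + 75) + H) + k(-11, n)) - 333 = (((61 + 75) + 82) + 16) - 333 = ((136 + 82) + 16) - 333 = (218 + 16) - 333 = 234 - 333 = -99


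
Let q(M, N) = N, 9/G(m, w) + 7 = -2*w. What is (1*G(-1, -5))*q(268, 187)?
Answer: 561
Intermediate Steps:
G(m, w) = 9/(-7 - 2*w)
(1*G(-1, -5))*q(268, 187) = (1*(-9/(7 + 2*(-5))))*187 = (1*(-9/(7 - 10)))*187 = (1*(-9/(-3)))*187 = (1*(-9*(-1/3)))*187 = (1*3)*187 = 3*187 = 561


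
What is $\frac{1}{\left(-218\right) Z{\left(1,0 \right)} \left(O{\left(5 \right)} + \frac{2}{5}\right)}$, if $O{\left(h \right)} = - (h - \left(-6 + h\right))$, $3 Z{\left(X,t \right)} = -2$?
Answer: $- \frac{15}{12208} \approx -0.0012287$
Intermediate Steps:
$Z{\left(X,t \right)} = - \frac{2}{3}$ ($Z{\left(X,t \right)} = \frac{1}{3} \left(-2\right) = - \frac{2}{3}$)
$O{\left(h \right)} = -6$ ($O{\left(h \right)} = \left(-1\right) 6 = -6$)
$\frac{1}{\left(-218\right) Z{\left(1,0 \right)} \left(O{\left(5 \right)} + \frac{2}{5}\right)} = \frac{1}{\left(-218\right) \left(- \frac{2 \left(-6 + \frac{2}{5}\right)}{3}\right)} = \frac{1}{\left(-218\right) \left(\left(- \frac{2}{3}\right) \left(- \frac{28}{5}\right)\right)} = \frac{1}{\left(-218\right) \frac{56}{15}} = \frac{1}{- \frac{12208}{15}} = - \frac{15}{12208}$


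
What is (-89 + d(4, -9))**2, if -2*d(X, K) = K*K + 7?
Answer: 17689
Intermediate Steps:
d(X, K) = -7/2 - K**2/2 (d(X, K) = -(K*K + 7)/2 = -(K**2 + 7)/2 = -(7 + K**2)/2 = -7/2 - K**2/2)
(-89 + d(4, -9))**2 = (-89 + (-7/2 - 1/2*(-9)**2))**2 = (-89 + (-7/2 - 1/2*81))**2 = (-89 + (-7/2 - 81/2))**2 = (-89 - 44)**2 = (-133)**2 = 17689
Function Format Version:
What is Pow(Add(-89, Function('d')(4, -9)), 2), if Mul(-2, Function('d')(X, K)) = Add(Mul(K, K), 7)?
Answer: 17689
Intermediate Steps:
Function('d')(X, K) = Add(Rational(-7, 2), Mul(Rational(-1, 2), Pow(K, 2))) (Function('d')(X, K) = Mul(Rational(-1, 2), Add(Mul(K, K), 7)) = Mul(Rational(-1, 2), Add(Pow(K, 2), 7)) = Mul(Rational(-1, 2), Add(7, Pow(K, 2))) = Add(Rational(-7, 2), Mul(Rational(-1, 2), Pow(K, 2))))
Pow(Add(-89, Function('d')(4, -9)), 2) = Pow(Add(-89, Add(Rational(-7, 2), Mul(Rational(-1, 2), Pow(-9, 2)))), 2) = Pow(Add(-89, Add(Rational(-7, 2), Mul(Rational(-1, 2), 81))), 2) = Pow(Add(-89, Add(Rational(-7, 2), Rational(-81, 2))), 2) = Pow(Add(-89, -44), 2) = Pow(-133, 2) = 17689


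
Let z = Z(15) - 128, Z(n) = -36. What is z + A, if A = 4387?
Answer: 4223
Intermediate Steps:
z = -164 (z = -36 - 128 = -164)
z + A = -164 + 4387 = 4223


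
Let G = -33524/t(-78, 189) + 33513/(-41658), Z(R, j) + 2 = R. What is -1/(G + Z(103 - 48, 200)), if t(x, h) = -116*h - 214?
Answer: -153704134/8255424435 ≈ -0.018619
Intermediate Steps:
t(x, h) = -214 - 116*h
Z(R, j) = -2 + R
G = 109105333/153704134 (G = -33524/(-214 - 116*189) + 33513/(-41658) = -33524/(-214 - 21924) + 33513*(-1/41658) = -33524/(-22138) - 11171/13886 = -33524*(-1/22138) - 11171/13886 = 16762/11069 - 11171/13886 = 109105333/153704134 ≈ 0.70984)
-1/(G + Z(103 - 48, 200)) = -1/(109105333/153704134 + (-2 + (103 - 48))) = -1/(109105333/153704134 + (-2 + 55)) = -1/(109105333/153704134 + 53) = -1/8255424435/153704134 = -1*153704134/8255424435 = -153704134/8255424435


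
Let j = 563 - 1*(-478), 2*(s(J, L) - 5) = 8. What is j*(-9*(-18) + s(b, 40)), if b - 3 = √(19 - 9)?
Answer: 178011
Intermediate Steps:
b = 3 + √10 (b = 3 + √(19 - 9) = 3 + √10 ≈ 6.1623)
s(J, L) = 9 (s(J, L) = 5 + (½)*8 = 5 + 4 = 9)
j = 1041 (j = 563 + 478 = 1041)
j*(-9*(-18) + s(b, 40)) = 1041*(-9*(-18) + 9) = 1041*(162 + 9) = 1041*171 = 178011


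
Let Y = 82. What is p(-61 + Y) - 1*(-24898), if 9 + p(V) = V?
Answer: 24910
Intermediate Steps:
p(V) = -9 + V
p(-61 + Y) - 1*(-24898) = (-9 + (-61 + 82)) - 1*(-24898) = (-9 + 21) + 24898 = 12 + 24898 = 24910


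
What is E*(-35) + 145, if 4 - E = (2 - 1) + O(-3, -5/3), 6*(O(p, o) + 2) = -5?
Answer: -355/6 ≈ -59.167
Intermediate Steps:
O(p, o) = -17/6 (O(p, o) = -2 + (1/6)*(-5) = -2 - 5/6 = -17/6)
E = 35/6 (E = 4 - ((2 - 1) - 17/6) = 4 - (1 - 17/6) = 4 - 1*(-11/6) = 4 + 11/6 = 35/6 ≈ 5.8333)
E*(-35) + 145 = (35/6)*(-35) + 145 = -1225/6 + 145 = -355/6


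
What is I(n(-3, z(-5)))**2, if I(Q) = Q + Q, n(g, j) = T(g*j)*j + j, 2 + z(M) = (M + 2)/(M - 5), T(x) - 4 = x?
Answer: 2948089/2500 ≈ 1179.2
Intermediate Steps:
T(x) = 4 + x
z(M) = -2 + (2 + M)/(-5 + M) (z(M) = -2 + (M + 2)/(M - 5) = -2 + (2 + M)/(-5 + M))
n(g, j) = j + j*(4 + g*j) (n(g, j) = (4 + g*j)*j + j = j*(4 + g*j) + j = j + j*(4 + g*j))
I(Q) = 2*Q
I(n(-3, z(-5)))**2 = (2*(((12 - 1*(-5))/(-5 - 5))*(5 - 3*(12 - 1*(-5))/(-5 - 5))))**2 = (2*(((12 + 5)/(-10))*(5 - 3*(12 + 5)/(-10))))**2 = (2*((-1/10*17)*(5 - (-3)*17/10)))**2 = (2*(-17*(5 - 3*(-17/10))/10))**2 = (2*(-17*(5 + 51/10)/10))**2 = (2*(-17/10*101/10))**2 = (2*(-1717/100))**2 = (-1717/50)**2 = 2948089/2500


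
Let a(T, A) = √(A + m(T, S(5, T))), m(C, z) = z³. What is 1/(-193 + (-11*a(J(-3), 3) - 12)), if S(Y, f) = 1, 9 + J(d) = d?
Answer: -1/227 ≈ -0.0044053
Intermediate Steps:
J(d) = -9 + d
a(T, A) = √(1 + A) (a(T, A) = √(A + 1³) = √(A + 1) = √(1 + A))
1/(-193 + (-11*a(J(-3), 3) - 12)) = 1/(-193 + (-11*√(1 + 3) - 12)) = 1/(-193 + (-11*√4 - 12)) = 1/(-193 + (-11*2 - 12)) = 1/(-193 + (-22 - 12)) = 1/(-193 - 34) = 1/(-227) = -1/227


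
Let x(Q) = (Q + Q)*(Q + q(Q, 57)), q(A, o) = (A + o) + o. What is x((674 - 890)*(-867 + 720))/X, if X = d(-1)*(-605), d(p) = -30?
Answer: 673332912/3025 ≈ 2.2259e+5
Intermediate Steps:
q(A, o) = A + 2*o
x(Q) = 2*Q*(114 + 2*Q) (x(Q) = (Q + Q)*(Q + (Q + 2*57)) = (2*Q)*(Q + (Q + 114)) = (2*Q)*(Q + (114 + Q)) = (2*Q)*(114 + 2*Q) = 2*Q*(114 + 2*Q))
X = 18150 (X = -30*(-605) = 18150)
x((674 - 890)*(-867 + 720))/X = (4*((674 - 890)*(-867 + 720))*(57 + (674 - 890)*(-867 + 720)))/18150 = (4*(-216*(-147))*(57 - 216*(-147)))*(1/18150) = (4*31752*(57 + 31752))*(1/18150) = (4*31752*31809)*(1/18150) = 4039997472*(1/18150) = 673332912/3025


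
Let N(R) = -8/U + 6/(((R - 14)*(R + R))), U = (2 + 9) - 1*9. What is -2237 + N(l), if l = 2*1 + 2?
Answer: -89643/40 ≈ -2241.1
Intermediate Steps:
l = 4 (l = 2 + 2 = 4)
U = 2 (U = 11 - 9 = 2)
N(R) = -4 + 3/(R*(-14 + R)) (N(R) = -8/2 + 6/(((R - 14)*(R + R))) = -8*½ + 6/(((-14 + R)*(2*R))) = -4 + 6/((2*R*(-14 + R))) = -4 + 6*(1/(2*R*(-14 + R))) = -4 + 3/(R*(-14 + R)))
-2237 + N(l) = -2237 + (3 - 4*4² + 56*4)/(4*(-14 + 4)) = -2237 + (¼)*(3 - 4*16 + 224)/(-10) = -2237 + (¼)*(-⅒)*(3 - 64 + 224) = -2237 + (¼)*(-⅒)*163 = -2237 - 163/40 = -89643/40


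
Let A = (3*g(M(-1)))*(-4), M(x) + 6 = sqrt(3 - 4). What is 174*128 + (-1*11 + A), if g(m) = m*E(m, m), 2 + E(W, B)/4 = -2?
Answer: 21109 + 192*I ≈ 21109.0 + 192.0*I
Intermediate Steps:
E(W, B) = -16 (E(W, B) = -8 + 4*(-2) = -8 - 8 = -16)
M(x) = -6 + I (M(x) = -6 + sqrt(3 - 4) = -6 + sqrt(-1) = -6 + I)
g(m) = -16*m (g(m) = m*(-16) = -16*m)
A = -1152 + 192*I (A = (3*(-16*(-6 + I)))*(-4) = (3*(96 - 16*I))*(-4) = (288 - 48*I)*(-4) = -1152 + 192*I ≈ -1152.0 + 192.0*I)
174*128 + (-1*11 + A) = 174*128 + (-1*11 + (-1152 + 192*I)) = 22272 + (-11 + (-1152 + 192*I)) = 22272 + (-1163 + 192*I) = 21109 + 192*I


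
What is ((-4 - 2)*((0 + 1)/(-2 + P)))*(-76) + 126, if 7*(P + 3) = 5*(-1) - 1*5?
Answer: 826/15 ≈ 55.067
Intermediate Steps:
P = -31/7 (P = -3 + (5*(-1) - 1*5)/7 = -3 + (-5 - 5)/7 = -3 + (1/7)*(-10) = -3 - 10/7 = -31/7 ≈ -4.4286)
((-4 - 2)*((0 + 1)/(-2 + P)))*(-76) + 126 = ((-4 - 2)*((0 + 1)/(-2 - 31/7)))*(-76) + 126 = -6/(-45/7)*(-76) + 126 = -6*(-7)/45*(-76) + 126 = -6*(-7/45)*(-76) + 126 = (14/15)*(-76) + 126 = -1064/15 + 126 = 826/15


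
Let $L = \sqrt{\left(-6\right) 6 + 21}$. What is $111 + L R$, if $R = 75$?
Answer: $111 + 75 i \sqrt{15} \approx 111.0 + 290.47 i$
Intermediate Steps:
$L = i \sqrt{15}$ ($L = \sqrt{-36 + 21} = \sqrt{-15} = i \sqrt{15} \approx 3.873 i$)
$111 + L R = 111 + i \sqrt{15} \cdot 75 = 111 + 75 i \sqrt{15}$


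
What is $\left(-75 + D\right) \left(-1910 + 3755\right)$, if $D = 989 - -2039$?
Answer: $5448285$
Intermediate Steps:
$D = 3028$ ($D = 989 + 2039 = 3028$)
$\left(-75 + D\right) \left(-1910 + 3755\right) = \left(-75 + 3028\right) \left(-1910 + 3755\right) = 2953 \cdot 1845 = 5448285$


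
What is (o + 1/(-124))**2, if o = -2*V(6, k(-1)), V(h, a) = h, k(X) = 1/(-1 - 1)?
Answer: 2217121/15376 ≈ 144.19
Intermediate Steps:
k(X) = -1/2 (k(X) = 1/(-2) = -1/2)
o = -12 (o = -2*6 = -12)
(o + 1/(-124))**2 = (-12 + 1/(-124))**2 = (-12 - 1/124)**2 = (-1489/124)**2 = 2217121/15376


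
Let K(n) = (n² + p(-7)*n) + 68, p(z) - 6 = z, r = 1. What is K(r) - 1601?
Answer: -1533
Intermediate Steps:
p(z) = 6 + z
K(n) = 68 + n² - n (K(n) = (n² + (6 - 7)*n) + 68 = (n² - n) + 68 = 68 + n² - n)
K(r) - 1601 = (68 + 1² - 1*1) - 1601 = (68 + 1 - 1) - 1601 = 68 - 1601 = -1533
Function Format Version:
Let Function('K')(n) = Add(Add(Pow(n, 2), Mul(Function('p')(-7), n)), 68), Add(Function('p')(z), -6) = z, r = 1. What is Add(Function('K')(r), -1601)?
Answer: -1533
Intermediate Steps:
Function('p')(z) = Add(6, z)
Function('K')(n) = Add(68, Pow(n, 2), Mul(-1, n)) (Function('K')(n) = Add(Add(Pow(n, 2), Mul(Add(6, -7), n)), 68) = Add(Add(Pow(n, 2), Mul(-1, n)), 68) = Add(68, Pow(n, 2), Mul(-1, n)))
Add(Function('K')(r), -1601) = Add(Add(68, Pow(1, 2), Mul(-1, 1)), -1601) = Add(Add(68, 1, -1), -1601) = Add(68, -1601) = -1533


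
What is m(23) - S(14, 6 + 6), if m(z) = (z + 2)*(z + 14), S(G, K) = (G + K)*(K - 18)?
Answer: 1081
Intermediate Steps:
S(G, K) = (-18 + K)*(G + K) (S(G, K) = (G + K)*(-18 + K) = (-18 + K)*(G + K))
m(z) = (2 + z)*(14 + z)
m(23) - S(14, 6 + 6) = (28 + 23² + 16*23) - ((6 + 6)² - 18*14 - 18*(6 + 6) + 14*(6 + 6)) = (28 + 529 + 368) - (12² - 252 - 18*12 + 14*12) = 925 - (144 - 252 - 216 + 168) = 925 - 1*(-156) = 925 + 156 = 1081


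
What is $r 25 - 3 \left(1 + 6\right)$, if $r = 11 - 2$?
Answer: $204$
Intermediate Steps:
$r = 9$ ($r = 11 - 2 = 9$)
$r 25 - 3 \left(1 + 6\right) = 9 \cdot 25 - 3 \left(1 + 6\right) = 225 - 21 = 204$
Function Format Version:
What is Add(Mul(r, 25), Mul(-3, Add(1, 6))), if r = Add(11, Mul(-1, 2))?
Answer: 204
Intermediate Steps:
r = 9 (r = Add(11, -2) = 9)
Add(Mul(r, 25), Mul(-3, Add(1, 6))) = Add(Mul(9, 25), Mul(-3, Add(1, 6))) = Add(225, Mul(-3, 7)) = Add(225, -21) = 204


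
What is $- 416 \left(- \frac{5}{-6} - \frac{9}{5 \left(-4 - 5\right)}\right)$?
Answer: $- \frac{6448}{15} \approx -429.87$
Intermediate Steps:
$- 416 \left(- \frac{5}{-6} - \frac{9}{5 \left(-4 - 5\right)}\right) = - 416 \left(\left(-5\right) \left(- \frac{1}{6}\right) - \frac{9}{5 \left(-9\right)}\right) = - 416 \left(\frac{5}{6} - \frac{9}{-45}\right) = - 416 \left(\frac{5}{6} - - \frac{1}{5}\right) = - 416 \left(\frac{5}{6} + \frac{1}{5}\right) = \left(-416\right) \frac{31}{30} = - \frac{6448}{15}$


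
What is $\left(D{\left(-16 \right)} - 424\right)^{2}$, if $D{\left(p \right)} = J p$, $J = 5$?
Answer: $254016$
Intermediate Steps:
$D{\left(p \right)} = 5 p$
$\left(D{\left(-16 \right)} - 424\right)^{2} = \left(5 \left(-16\right) - 424\right)^{2} = \left(-80 - 424\right)^{2} = \left(-504\right)^{2} = 254016$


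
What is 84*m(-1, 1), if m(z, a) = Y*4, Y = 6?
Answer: 2016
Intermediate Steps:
m(z, a) = 24 (m(z, a) = 6*4 = 24)
84*m(-1, 1) = 84*24 = 2016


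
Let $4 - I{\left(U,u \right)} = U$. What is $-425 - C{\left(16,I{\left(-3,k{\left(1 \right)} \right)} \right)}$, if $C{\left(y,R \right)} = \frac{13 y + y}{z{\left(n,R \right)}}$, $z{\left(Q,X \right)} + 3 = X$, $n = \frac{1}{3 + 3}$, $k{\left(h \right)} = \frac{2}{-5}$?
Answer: $-481$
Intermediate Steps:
$k{\left(h \right)} = - \frac{2}{5}$ ($k{\left(h \right)} = 2 \left(- \frac{1}{5}\right) = - \frac{2}{5}$)
$n = \frac{1}{6} \approx 0.16667$
$I{\left(U,u \right)} = 4 - U$
$z{\left(Q,X \right)} = -3 + X$
$C{\left(y,R \right)} = \frac{14 y}{-3 + R}$ ($C{\left(y,R \right)} = \frac{13 y + y}{-3 + R} = \frac{14 y}{-3 + R}$)
$-425 - C{\left(16,I{\left(-3,k{\left(1 \right)} \right)} \right)} = -425 - 14 \cdot 16 \frac{1}{-3 + \left(4 - -3\right)} = -425 - 14 \cdot 16 \frac{1}{-3 + \left(4 + 3\right)} = -425 - 14 \cdot 16 \frac{1}{-3 + 7} = -425 - 14 \cdot 16 \cdot \frac{1}{4} = -425 - 56 = -481$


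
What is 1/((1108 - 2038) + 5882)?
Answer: 1/4952 ≈ 0.00020194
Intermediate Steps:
1/((1108 - 2038) + 5882) = 1/(-930 + 5882) = 1/4952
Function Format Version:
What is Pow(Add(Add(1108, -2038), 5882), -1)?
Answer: Rational(1, 4952) ≈ 0.00020194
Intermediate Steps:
Pow(Add(Add(1108, -2038), 5882), -1) = Pow(Add(-930, 5882), -1) = Pow(4952, -1) = Rational(1, 4952)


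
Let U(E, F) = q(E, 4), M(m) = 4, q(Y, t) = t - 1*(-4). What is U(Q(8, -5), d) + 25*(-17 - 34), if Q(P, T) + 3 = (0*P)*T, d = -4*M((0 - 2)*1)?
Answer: -1267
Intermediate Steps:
q(Y, t) = 4 + t (q(Y, t) = t + 4 = 4 + t)
d = -16 (d = -4*4 = -16)
Q(P, T) = -3 (Q(P, T) = -3 + (0*P)*T = -3 + 0*T = -3 + 0 = -3)
U(E, F) = 8 (U(E, F) = 4 + 4 = 8)
U(Q(8, -5), d) + 25*(-17 - 34) = 8 + 25*(-17 - 34) = 8 + 25*(-51) = 8 - 1275 = -1267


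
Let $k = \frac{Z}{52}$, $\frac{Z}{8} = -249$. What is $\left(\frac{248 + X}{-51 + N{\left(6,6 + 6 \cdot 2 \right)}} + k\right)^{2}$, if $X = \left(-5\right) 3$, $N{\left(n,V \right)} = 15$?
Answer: $\frac{439195849}{219024} \approx 2005.2$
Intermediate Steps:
$Z = -1992$ ($Z = 8 \left(-249\right) = -1992$)
$X = -15$
$k = - \frac{498}{13}$ ($k = - \frac{1992}{52} = \left(-1992\right) \frac{1}{52} = - \frac{498}{13} \approx -38.308$)
$\left(\frac{248 + X}{-51 + N{\left(6,6 + 6 \cdot 2 \right)}} + k\right)^{2} = \left(\frac{248 - 15}{-51 + 15} - \frac{498}{13}\right)^{2} = \left(\frac{233}{-36} - \frac{498}{13}\right)^{2} = \left(233 \left(- \frac{1}{36}\right) - \frac{498}{13}\right)^{2} = \left(- \frac{233}{36} - \frac{498}{13}\right)^{2} = \left(- \frac{20957}{468}\right)^{2} = \frac{439195849}{219024}$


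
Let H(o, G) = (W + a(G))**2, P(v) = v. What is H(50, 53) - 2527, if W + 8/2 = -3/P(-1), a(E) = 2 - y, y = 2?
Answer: -2526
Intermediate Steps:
a(E) = 0 (a(E) = 2 - 1*2 = 2 - 2 = 0)
W = -1 (W = -4 - 3/(-1) = -4 - 3*(-1) = -4 + 3 = -1)
H(o, G) = 1 (H(o, G) = (-1 + 0)**2 = (-1)**2 = 1)
H(50, 53) - 2527 = 1 - 2527 = -2526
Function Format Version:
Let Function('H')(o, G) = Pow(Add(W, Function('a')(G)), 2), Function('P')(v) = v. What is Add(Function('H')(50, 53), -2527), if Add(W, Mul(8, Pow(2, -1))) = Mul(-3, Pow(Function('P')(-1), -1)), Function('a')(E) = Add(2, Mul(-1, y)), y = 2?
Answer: -2526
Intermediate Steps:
Function('a')(E) = 0 (Function('a')(E) = Add(2, Mul(-1, 2)) = Add(2, -2) = 0)
W = -1 (W = Add(-4, Mul(-3, Pow(-1, -1))) = Add(-4, Mul(-3, -1)) = Add(-4, 3) = -1)
Function('H')(o, G) = 1 (Function('H')(o, G) = Pow(Add(-1, 0), 2) = Pow(-1, 2) = 1)
Add(Function('H')(50, 53), -2527) = Add(1, -2527) = -2526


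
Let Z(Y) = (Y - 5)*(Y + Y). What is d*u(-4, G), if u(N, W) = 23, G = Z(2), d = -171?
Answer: -3933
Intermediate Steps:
Z(Y) = 2*Y*(-5 + Y) (Z(Y) = (-5 + Y)*(2*Y) = 2*Y*(-5 + Y))
G = -12 (G = 2*2*(-5 + 2) = 2*2*(-3) = -12)
d*u(-4, G) = -171*23 = -3933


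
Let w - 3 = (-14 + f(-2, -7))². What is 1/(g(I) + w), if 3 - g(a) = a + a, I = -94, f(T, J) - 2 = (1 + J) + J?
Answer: 1/819 ≈ 0.0012210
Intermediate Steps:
f(T, J) = 3 + 2*J (f(T, J) = 2 + ((1 + J) + J) = 2 + (1 + 2*J) = 3 + 2*J)
g(a) = 3 - 2*a (g(a) = 3 - (a + a) = 3 - 2*a)
w = 628 (w = 3 + (-14 + (3 + 2*(-7)))² = 3 + (-14 + (3 - 14))² = 3 + (-14 - 11)² = 3 + (-25)² = 3 + 625 = 628)
1/(g(I) + w) = 1/((3 - 2*(-94)) + 628) = 1/((3 + 188) + 628) = 1/(191 + 628) = 1/819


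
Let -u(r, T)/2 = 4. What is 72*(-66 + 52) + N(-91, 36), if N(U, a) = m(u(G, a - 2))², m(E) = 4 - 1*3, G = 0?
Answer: -1007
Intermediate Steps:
u(r, T) = -8 (u(r, T) = -2*4 = -8)
m(E) = 1 (m(E) = 4 - 3 = 1)
N(U, a) = 1 (N(U, a) = 1² = 1)
72*(-66 + 52) + N(-91, 36) = 72*(-66 + 52) + 1 = 72*(-14) + 1 = -1008 + 1 = -1007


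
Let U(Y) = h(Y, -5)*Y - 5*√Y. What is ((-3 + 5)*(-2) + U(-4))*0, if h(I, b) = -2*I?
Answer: 0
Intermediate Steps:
U(Y) = -5*√Y - 2*Y² (U(Y) = (-2*Y)*Y - 5*√Y = -2*Y² - 5*√Y = -5*√Y - 2*Y²)
((-3 + 5)*(-2) + U(-4))*0 = ((-3 + 5)*(-2) + (-10*I - 2*(-4)²))*0 = (2*(-2) + (-10*I - 2*16))*0 = (-4 + (-10*I - 32))*0 = (-4 + (-32 - 10*I))*0 = (-36 - 10*I)*0 = 0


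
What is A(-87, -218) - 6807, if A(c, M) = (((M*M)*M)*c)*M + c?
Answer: -196492167006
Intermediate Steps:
A(c, M) = c + c*M⁴ (A(c, M) = ((M²*M)*c)*M + c = (M³*c)*M + c = (c*M³)*M + c = c*M⁴ + c = c + c*M⁴)
A(-87, -218) - 6807 = -87*(1 + (-218)⁴) - 6807 = -87*(1 + 2258530576) - 6807 = -87*2258530577 - 6807 = -196492160199 - 6807 = -196492167006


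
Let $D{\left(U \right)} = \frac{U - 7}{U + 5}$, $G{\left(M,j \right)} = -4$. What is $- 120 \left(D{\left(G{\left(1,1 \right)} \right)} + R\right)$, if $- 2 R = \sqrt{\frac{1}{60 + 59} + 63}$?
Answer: $1320 + \frac{60 \sqrt{892262}}{119} \approx 1796.3$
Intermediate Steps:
$R = - \frac{\sqrt{892262}}{238}$ ($R = - \frac{\sqrt{\frac{1}{60 + 59} + 63}}{2} = - \frac{\sqrt{\frac{1}{119} + 63}}{2} = - \frac{\sqrt{\frac{7498}{119}}}{2} = - \frac{\frac{1}{119} \sqrt{892262}}{2} = - \frac{\sqrt{892262}}{238} \approx -3.9689$)
$D{\left(U \right)} = \frac{-7 + U}{5 + U}$
$- 120 \left(D{\left(G{\left(1,1 \right)} \right)} + R\right) = - 120 \left(\frac{-7 - 4}{5 - 4} - \frac{\sqrt{892262}}{238}\right) = - 120 \left(1^{-1} \left(-11\right) - \frac{\sqrt{892262}}{238}\right) = - 120 \left(1 \left(-11\right) - \frac{\sqrt{892262}}{238}\right) = - 120 \left(-11 - \frac{\sqrt{892262}}{238}\right) = 1320 + \frac{60 \sqrt{892262}}{119}$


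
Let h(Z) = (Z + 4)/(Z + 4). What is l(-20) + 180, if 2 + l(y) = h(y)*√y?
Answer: 178 + 2*I*√5 ≈ 178.0 + 4.4721*I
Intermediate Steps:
h(Z) = 1 (h(Z) = (4 + Z)/(4 + Z) = 1)
l(y) = -2 + √y (l(y) = -2 + 1*√y = -2 + √y)
l(-20) + 180 = (-2 + √(-20)) + 180 = (-2 + 2*I*√5) + 180 = 178 + 2*I*√5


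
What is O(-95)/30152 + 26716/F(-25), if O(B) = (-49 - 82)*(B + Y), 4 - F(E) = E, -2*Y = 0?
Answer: 805901737/874408 ≈ 921.65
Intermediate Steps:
Y = 0 (Y = -½*0 = 0)
F(E) = 4 - E
O(B) = -131*B (O(B) = (-49 - 82)*(B + 0) = -131*B)
O(-95)/30152 + 26716/F(-25) = -131*(-95)/30152 + 26716/(4 - 1*(-25)) = 12445*(1/30152) + 26716/(4 + 25) = 12445/30152 + 26716/29 = 805901737/874408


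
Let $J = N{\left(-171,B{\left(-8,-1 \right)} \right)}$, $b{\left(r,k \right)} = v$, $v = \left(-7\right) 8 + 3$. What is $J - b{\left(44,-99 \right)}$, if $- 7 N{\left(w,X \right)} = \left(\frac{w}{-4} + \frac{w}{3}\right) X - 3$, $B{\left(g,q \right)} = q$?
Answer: $\frac{1439}{28} \approx 51.393$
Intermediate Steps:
$v = -53$ ($v = -56 + 3 = -53$)
$b{\left(r,k \right)} = -53$
$N{\left(w,X \right)} = \frac{3}{7} - \frac{X w}{84}$ ($N{\left(w,X \right)} = - \frac{\left(\frac{w}{-4} + \frac{w}{3}\right) X - 3}{7} = - \frac{\left(w \left(- \frac{1}{4}\right) + w \frac{1}{3}\right) X - 3}{7} = - \frac{\left(- \frac{w}{4} + \frac{w}{3}\right) X - 3}{7} = - \frac{\frac{w}{12} X - 3}{7} = - \frac{\frac{X w}{12} - 3}{7} = - \frac{-3 + \frac{X w}{12}}{7} = \frac{3}{7} - \frac{X w}{84}$)
$J = - \frac{45}{28}$ ($J = \frac{3}{7} - \left(- \frac{1}{84}\right) \left(-171\right) = \frac{3}{7} - \frac{57}{28} = - \frac{45}{28} \approx -1.6071$)
$J - b{\left(44,-99 \right)} = - \frac{45}{28} - -53 = - \frac{45}{28} + 53 = \frac{1439}{28}$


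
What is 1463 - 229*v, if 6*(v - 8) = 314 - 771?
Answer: 102439/6 ≈ 17073.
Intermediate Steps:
v = -409/6 (v = 8 + (314 - 771)/6 = 8 + (⅙)*(-457) = 8 - 457/6 = -409/6 ≈ -68.167)
1463 - 229*v = 1463 - 229*(-409/6) = 1463 + 93661/6 = 102439/6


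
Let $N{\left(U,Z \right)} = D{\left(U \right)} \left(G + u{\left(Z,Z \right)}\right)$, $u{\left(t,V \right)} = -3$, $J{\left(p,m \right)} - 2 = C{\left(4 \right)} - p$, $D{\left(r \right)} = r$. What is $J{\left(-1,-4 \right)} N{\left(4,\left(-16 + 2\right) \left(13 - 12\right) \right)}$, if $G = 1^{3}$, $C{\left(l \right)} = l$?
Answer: $-56$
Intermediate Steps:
$G = 1$
$J{\left(p,m \right)} = 6 - p$ ($J{\left(p,m \right)} = 2 - \left(-4 + p\right) = 6 - p$)
$N{\left(U,Z \right)} = - 2 U$ ($N{\left(U,Z \right)} = U \left(1 - 3\right) = U \left(-2\right) = - 2 U$)
$J{\left(-1,-4 \right)} N{\left(4,\left(-16 + 2\right) \left(13 - 12\right) \right)} = \left(6 - -1\right) \left(\left(-2\right) 4\right) = \left(6 + 1\right) \left(-8\right) = 7 \left(-8\right) = -56$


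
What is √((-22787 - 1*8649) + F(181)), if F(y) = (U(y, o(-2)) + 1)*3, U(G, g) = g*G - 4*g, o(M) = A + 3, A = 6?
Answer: I*√26654 ≈ 163.26*I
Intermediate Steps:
o(M) = 9 (o(M) = 6 + 3 = 9)
U(G, g) = -4*g + G*g (U(G, g) = G*g - 4*g = -4*g + G*g)
F(y) = -105 + 27*y (F(y) = (9*(-4 + y) + 1)*3 = ((-36 + 9*y) + 1)*3 = (-35 + 9*y)*3 = -105 + 27*y)
√((-22787 - 1*8649) + F(181)) = √((-22787 - 1*8649) + (-105 + 27*181)) = √((-22787 - 8649) + (-105 + 4887)) = √(-31436 + 4782) = √(-26654) = I*√26654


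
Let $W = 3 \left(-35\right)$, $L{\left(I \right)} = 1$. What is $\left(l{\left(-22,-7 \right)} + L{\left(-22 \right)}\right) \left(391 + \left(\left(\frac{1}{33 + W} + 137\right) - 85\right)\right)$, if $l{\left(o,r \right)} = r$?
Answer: $- \frac{31895}{12} \approx -2657.9$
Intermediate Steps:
$W = -105$
$\left(l{\left(-22,-7 \right)} + L{\left(-22 \right)}\right) \left(391 + \left(\left(\frac{1}{33 + W} + 137\right) - 85\right)\right) = \left(-7 + 1\right) \left(391 - \left(-52 - \frac{1}{33 - 105}\right)\right) = - 6 \left(391 - \left(-52 + \frac{1}{72}\right)\right) = - 6 \left(391 + \left(\left(- \frac{1}{72} + 137\right) - 85\right)\right) = - 6 \left(391 + \left(\frac{9863}{72} - 85\right)\right) = - 6 \left(391 + \frac{3743}{72}\right) = \left(-6\right) \frac{31895}{72} = - \frac{31895}{12}$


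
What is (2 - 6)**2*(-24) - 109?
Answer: -493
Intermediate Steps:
(2 - 6)**2*(-24) - 109 = (-4)**2*(-24) - 109 = 16*(-24) - 109 = -384 - 109 = -493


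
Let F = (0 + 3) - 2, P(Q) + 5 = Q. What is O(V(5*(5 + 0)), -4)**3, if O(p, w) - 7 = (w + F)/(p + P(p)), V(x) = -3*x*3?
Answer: 32400740672/94196375 ≈ 343.97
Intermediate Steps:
P(Q) = -5 + Q
F = 1 (F = 3 - 2 = 1)
V(x) = -9*x
O(p, w) = 7 + (1 + w)/(-5 + 2*p) (O(p, w) = 7 + (w + 1)/(p + (-5 + p)) = 7 + (1 + w)/(-5 + 2*p))
O(V(5*(5 + 0)), -4)**3 = ((-34 - 4 + 14*(-45*(5 + 0)))/(-5 + 2*(-45*(5 + 0))))**3 = ((-34 - 4 + 14*(-45*5))/(-5 + 2*(-45*5)))**3 = ((-34 - 4 + 14*(-9*25))/(-5 + 2*(-9*25)))**3 = ((-34 - 4 + 14*(-225))/(-5 + 2*(-225)))**3 = ((-34 - 4 - 3150)/(-5 - 450))**3 = (-3188/(-455))**3 = (-1/455*(-3188))**3 = (3188/455)**3 = 32400740672/94196375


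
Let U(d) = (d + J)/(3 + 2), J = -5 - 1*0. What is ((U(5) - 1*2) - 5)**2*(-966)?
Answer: -47334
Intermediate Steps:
J = -5 (J = -5 + 0 = -5)
U(d) = -1 + d/5 (U(d) = (d - 5)/(3 + 2) = (-5 + d)/5 = (-5 + d)*(1/5) = -1 + d/5)
((U(5) - 1*2) - 5)**2*(-966) = (((-1 + (1/5)*5) - 1*2) - 5)**2*(-966) = (((-1 + 1) - 2) - 5)**2*(-966) = ((0 - 2) - 5)**2*(-966) = (-2 - 5)**2*(-966) = (-7)**2*(-966) = 49*(-966) = -47334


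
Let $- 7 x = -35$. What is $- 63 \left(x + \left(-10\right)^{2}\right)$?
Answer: $-6615$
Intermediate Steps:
$x = 5$ ($x = \left(- \frac{1}{7}\right) \left(-35\right) = 5$)
$- 63 \left(x + \left(-10\right)^{2}\right) = - 63 \left(5 + \left(-10\right)^{2}\right) = - 63 \left(5 + 100\right) = \left(-63\right) 105 = -6615$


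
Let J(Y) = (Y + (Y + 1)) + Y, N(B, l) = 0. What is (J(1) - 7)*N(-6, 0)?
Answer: 0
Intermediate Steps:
J(Y) = 1 + 3*Y (J(Y) = (Y + (1 + Y)) + Y = (1 + 2*Y) + Y = 1 + 3*Y)
(J(1) - 7)*N(-6, 0) = ((1 + 3*1) - 7)*0 = ((1 + 3) - 7)*0 = (4 - 7)*0 = -3*0 = 0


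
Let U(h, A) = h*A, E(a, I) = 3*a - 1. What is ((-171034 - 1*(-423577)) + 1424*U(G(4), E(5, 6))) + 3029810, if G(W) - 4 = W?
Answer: 3441841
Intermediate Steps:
E(a, I) = -1 + 3*a
G(W) = 4 + W
U(h, A) = A*h
((-171034 - 1*(-423577)) + 1424*U(G(4), E(5, 6))) + 3029810 = ((-171034 - 1*(-423577)) + 1424*((-1 + 3*5)*(4 + 4))) + 3029810 = ((-171034 + 423577) + 1424*((-1 + 15)*8)) + 3029810 = (252543 + 1424*(14*8)) + 3029810 = (252543 + 1424*112) + 3029810 = (252543 + 159488) + 3029810 = 412031 + 3029810 = 3441841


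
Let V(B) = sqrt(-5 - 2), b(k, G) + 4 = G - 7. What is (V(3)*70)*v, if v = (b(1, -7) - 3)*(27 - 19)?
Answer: -11760*I*sqrt(7) ≈ -31114.0*I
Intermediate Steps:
b(k, G) = -11 + G (b(k, G) = -4 + (G - 7) = -4 + (-7 + G) = -11 + G)
V(B) = I*sqrt(7) (V(B) = sqrt(-7) = I*sqrt(7))
v = -168 (v = ((-11 - 7) - 3)*(27 - 19) = (-18 - 3)*8 = -21*8 = -168)
(V(3)*70)*v = ((I*sqrt(7))*70)*(-168) = (70*I*sqrt(7))*(-168) = -11760*I*sqrt(7)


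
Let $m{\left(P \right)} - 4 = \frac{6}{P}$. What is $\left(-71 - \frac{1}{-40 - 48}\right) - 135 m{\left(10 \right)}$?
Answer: $- \frac{60895}{88} \approx -691.99$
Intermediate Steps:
$m{\left(P \right)} = 4 + \frac{6}{P}$
$\left(-71 - \frac{1}{-40 - 48}\right) - 135 m{\left(10 \right)} = \left(-71 - \frac{1}{-40 - 48}\right) - 135 \left(4 + \frac{6}{10}\right) = \left(-71 - \frac{1}{-88}\right) - 135 \left(4 + 6 \cdot \frac{1}{10}\right) = \left(-71 - - \frac{1}{88}\right) - 135 \left(4 + \frac{3}{5}\right) = \left(-71 + \frac{1}{88}\right) - 621 = - \frac{6247}{88} - 621 = - \frac{60895}{88}$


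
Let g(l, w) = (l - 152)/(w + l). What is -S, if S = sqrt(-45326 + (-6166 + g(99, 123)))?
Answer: -I*sqrt(2537743494)/222 ≈ -226.92*I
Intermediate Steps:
g(l, w) = (-152 + l)/(l + w)
S = I*sqrt(2537743494)/222 (S = sqrt(-45326 + (-6166 + (-152 + 99)/(99 + 123))) = sqrt(-45326 + (-6166 - 53/222)) = sqrt(-45326 - 1368905/222) = sqrt(-11431277/222) = I*sqrt(2537743494)/222 ≈ 226.92*I)
-S = -I*sqrt(2537743494)/222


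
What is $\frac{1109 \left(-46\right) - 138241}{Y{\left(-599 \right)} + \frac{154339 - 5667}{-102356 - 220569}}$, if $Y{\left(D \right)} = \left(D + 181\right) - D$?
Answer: $- \frac{61115170875}{58300753} \approx -1048.3$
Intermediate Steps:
$Y{\left(D \right)} = 181$ ($Y{\left(D \right)} = \left(181 + D\right) - D = 181$)
$\frac{1109 \left(-46\right) - 138241}{Y{\left(-599 \right)} + \frac{154339 - 5667}{-102356 - 220569}} = \frac{1109 \left(-46\right) - 138241}{181 + \frac{154339 - 5667}{-102356 - 220569}} = \frac{-51014 - 138241}{181 + \frac{148672}{-322925}} = - \frac{189255}{181 + 148672 \left(- \frac{1}{322925}\right)} = - \frac{189255}{181 - \frac{148672}{322925}} = - \frac{189255}{\frac{58300753}{322925}} = \left(-189255\right) \frac{322925}{58300753} = - \frac{61115170875}{58300753}$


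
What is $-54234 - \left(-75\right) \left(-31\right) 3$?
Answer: $-61209$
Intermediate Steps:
$-54234 - \left(-75\right) \left(-31\right) 3 = -54234 - 2325 \cdot 3 = -54234 - 6975 = -61209$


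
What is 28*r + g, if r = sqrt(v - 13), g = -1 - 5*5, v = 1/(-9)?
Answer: -26 + 28*I*sqrt(118)/3 ≈ -26.0 + 101.39*I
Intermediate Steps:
v = -1/9 ≈ -0.11111
g = -26 (g = -1 - 25 = -26)
r = I*sqrt(118)/3 (r = sqrt(-1/9 - 13) = sqrt(-118/9) = I*sqrt(118)/3 ≈ 3.6209*I)
28*r + g = 28*(I*sqrt(118)/3) - 26 = 28*I*sqrt(118)/3 - 26 = -26 + 28*I*sqrt(118)/3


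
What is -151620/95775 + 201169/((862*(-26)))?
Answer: -1511004561/143100620 ≈ -10.559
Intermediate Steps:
-151620/95775 + 201169/((862*(-26))) = -151620*1/95775 + 201169/(-22412) = -10108/6385 + 201169*(-1/22412) = -10108/6385 - 201169/22412 = -1511004561/143100620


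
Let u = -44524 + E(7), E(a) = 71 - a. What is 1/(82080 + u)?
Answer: 1/37620 ≈ 2.6582e-5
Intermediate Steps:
u = -44460 (u = -44524 + (71 - 1*7) = -44524 + (71 - 7) = -44524 + 64 = -44460)
1/(82080 + u) = 1/(82080 - 44460) = 1/37620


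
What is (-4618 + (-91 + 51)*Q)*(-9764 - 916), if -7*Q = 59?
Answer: 320036880/7 ≈ 4.5720e+7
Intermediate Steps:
Q = -59/7 (Q = -1/7*59 = -59/7 ≈ -8.4286)
(-4618 + (-91 + 51)*Q)*(-9764 - 916) = (-4618 + (-91 + 51)*(-59/7))*(-9764 - 916) = (-4618 - 40*(-59/7))*(-10680) = (-4618 + 2360/7)*(-10680) = -29966/7*(-10680) = 320036880/7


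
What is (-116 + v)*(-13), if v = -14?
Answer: 1690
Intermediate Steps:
(-116 + v)*(-13) = (-116 - 14)*(-13) = -130*(-13) = 1690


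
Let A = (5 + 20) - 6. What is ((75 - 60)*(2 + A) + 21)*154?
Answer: 51744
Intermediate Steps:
A = 19 (A = 25 - 6 = 19)
((75 - 60)*(2 + A) + 21)*154 = ((75 - 60)*(2 + 19) + 21)*154 = (15*21 + 21)*154 = (315 + 21)*154 = 336*154 = 51744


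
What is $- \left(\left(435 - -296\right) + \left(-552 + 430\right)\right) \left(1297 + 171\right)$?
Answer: $-894012$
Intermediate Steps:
$- \left(\left(435 - -296\right) + \left(-552 + 430\right)\right) \left(1297 + 171\right) = - \left(\left(435 + 296\right) - 122\right) 1468 = - \left(731 - 122\right) 1468 = - 609 \cdot 1468 = \left(-1\right) 894012 = -894012$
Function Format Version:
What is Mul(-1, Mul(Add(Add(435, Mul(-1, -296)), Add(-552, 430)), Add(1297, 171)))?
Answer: -894012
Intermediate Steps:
Mul(-1, Mul(Add(Add(435, Mul(-1, -296)), Add(-552, 430)), Add(1297, 171))) = Mul(-1, Mul(Add(Add(435, 296), -122), 1468)) = Mul(-1, Mul(Add(731, -122), 1468)) = Mul(-1, Mul(609, 1468)) = Mul(-1, 894012) = -894012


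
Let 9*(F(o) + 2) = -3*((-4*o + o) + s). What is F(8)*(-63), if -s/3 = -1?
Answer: -315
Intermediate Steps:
s = 3 (s = -3*(-1) = 3)
F(o) = -3 + o (F(o) = -2 + (-3*((-4*o + o) + 3))/9 = -2 + (-3*(-3*o + 3))/9 = -2 + (-3*(3 - 3*o))/9 = -2 + (-9 + 9*o)/9 = -2 + (-1 + o) = -3 + o)
F(8)*(-63) = (-3 + 8)*(-63) = 5*(-63) = -315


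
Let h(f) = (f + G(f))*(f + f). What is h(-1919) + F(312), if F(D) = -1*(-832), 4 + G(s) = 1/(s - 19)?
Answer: 376446707/51 ≈ 7.3813e+6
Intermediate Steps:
G(s) = -4 + 1/(-19 + s) (G(s) = -4 + 1/(s - 19) = -4 + 1/(-19 + s))
h(f) = 2*f*(f + (77 - 4*f)/(-19 + f)) (h(f) = (f + (77 - 4*f)/(-19 + f))*(f + f) = (f + (77 - 4*f)/(-19 + f))*(2*f) = 2*f*(f + (77 - 4*f)/(-19 + f)))
F(D) = 832
h(-1919) + F(312) = 2*(-1919)*(77 + (-1919)² - 23*(-1919))/(-19 - 1919) + 832 = 2*(-1919)*(77 + 3682561 + 44137)/(-1938) + 832 = 2*(-1919)*(-1/1938)*3726775 + 832 = 376404275/51 + 832 = 376446707/51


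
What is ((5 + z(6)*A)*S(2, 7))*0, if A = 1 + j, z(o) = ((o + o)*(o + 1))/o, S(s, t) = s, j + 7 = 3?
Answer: 0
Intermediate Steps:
j = -4 (j = -7 + 3 = -4)
z(o) = 2 + 2*o (z(o) = ((2*o)*(1 + o))/o = (2*o*(1 + o))/o = 2 + 2*o)
A = -3 (A = 1 - 4 = -3)
((5 + z(6)*A)*S(2, 7))*0 = ((5 + (2 + 2*6)*(-3))*2)*0 = ((5 + (2 + 12)*(-3))*2)*0 = ((5 + 14*(-3))*2)*0 = ((5 - 42)*2)*0 = -37*2*0 = -74*0 = 0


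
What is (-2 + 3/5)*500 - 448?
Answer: -1148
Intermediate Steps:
(-2 + 3/5)*500 - 448 = (-2 + 3*(⅕))*500 - 448 = (-2 + ⅗)*500 - 448 = -7/5*500 - 448 = -700 - 448 = -1148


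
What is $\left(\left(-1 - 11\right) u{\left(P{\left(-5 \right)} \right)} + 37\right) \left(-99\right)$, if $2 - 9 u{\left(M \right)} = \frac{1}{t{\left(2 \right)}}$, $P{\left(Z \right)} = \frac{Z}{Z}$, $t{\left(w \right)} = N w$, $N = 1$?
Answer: $-3465$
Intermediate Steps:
$t{\left(w \right)} = w$ ($t{\left(w \right)} = 1 w = w$)
$P{\left(Z \right)} = 1$
$u{\left(M \right)} = \frac{1}{6}$ ($u{\left(M \right)} = \frac{2}{9} - \frac{1}{9 \cdot 2} = \frac{2}{9} - \frac{1}{18} = \frac{1}{6}$)
$\left(\left(-1 - 11\right) u{\left(P{\left(-5 \right)} \right)} + 37\right) \left(-99\right) = \left(\left(-1 - 11\right) \frac{1}{6} + 37\right) \left(-99\right) = \left(\left(-12\right) \frac{1}{6} + 37\right) \left(-99\right) = \left(-2 + 37\right) \left(-99\right) = 35 \left(-99\right) = -3465$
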